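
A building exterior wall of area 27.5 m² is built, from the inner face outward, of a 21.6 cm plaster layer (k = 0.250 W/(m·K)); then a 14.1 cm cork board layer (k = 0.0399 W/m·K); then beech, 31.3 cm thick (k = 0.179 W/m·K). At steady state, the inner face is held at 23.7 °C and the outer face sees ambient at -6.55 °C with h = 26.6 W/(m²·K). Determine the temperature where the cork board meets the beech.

T = 2.19 °C

Resistance network (inner→outer):
  R_plaster = L/(kA) = 0.216/(0.250·27.5) = 0.03142 K/W
  R_cork board = L/(kA) = 0.141/(0.0399·27.5) = 0.1285 K/W
  R_beech = L/(kA) = 0.313/(0.179·27.5) = 0.06359 K/W
  R_conv,out = 1/(hA) = 1/(26.6·27.5) = 0.001367 K/W
ΣR = 0.03142 + 0.1285 + 0.06359 + 0.001367 = 0.2249 K/W
Q = ΔT/ΣR = (23.7 °C − -6.55 °C)/0.2249 = 134.5 W
From the inner boundary to the cork board/beech interface, ΣR_partial = 0.1599 K/W.
T_interface = T_in − Q·ΣR_partial = 23.7 °C − (134.5)(0.1599) = 2.19 °C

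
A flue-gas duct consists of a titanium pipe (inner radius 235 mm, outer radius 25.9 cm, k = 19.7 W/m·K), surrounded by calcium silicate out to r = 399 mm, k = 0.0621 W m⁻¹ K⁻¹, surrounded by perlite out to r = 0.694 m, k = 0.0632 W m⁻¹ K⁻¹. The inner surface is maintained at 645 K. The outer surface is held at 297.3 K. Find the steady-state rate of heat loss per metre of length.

Treat each layer as a resistance in series:
  R'_titanium = ln(0.259/0.235)/(2πk) = 0.09724/(2π·19.7) = 7.856×10^-4 m·K/W
  R'_calcium silicate = ln(0.399/0.259)/(2πk) = 0.4321/(2π·0.0621) = 1.108 m·K/W
  R'_perlite = ln(0.694/0.399)/(2πk) = 0.5535/(2π·0.0632) = 1.394 m·K/W
ΣR = 7.856×10^-4 + 1.108 + 1.394 = 2.503 m·K/W
Q' = ΔT/ΣR = (645 K − 297.3 K)/2.503 = 139 W/m

Q' = 139 W/m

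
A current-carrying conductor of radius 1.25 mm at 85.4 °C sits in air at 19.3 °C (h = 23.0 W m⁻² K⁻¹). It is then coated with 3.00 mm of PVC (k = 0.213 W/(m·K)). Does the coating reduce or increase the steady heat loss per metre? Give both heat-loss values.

Critical radius for a cylinder: r_cr = k/h = 0.00926 m = 0.926 cm.
Outer radius after coating: r₂ = 0.00125 + 0.00300 = 0.00425 m.
Since r₁ < r_cr and r₂ ≤ r_cr, the coating moves toward the maximum at r_cr — heat loss rises.
Bare: R = 1/(2πr₁h) = 5.536 m·K/W; Q = 66.1/5.536 = 11.9 W/m.
Coated: R = R_cond + R_conv = 2.543 m·K/W; Q = 66.1/2.543 = 26.0 W/m.

increases: 11.9 → 26.0 W/m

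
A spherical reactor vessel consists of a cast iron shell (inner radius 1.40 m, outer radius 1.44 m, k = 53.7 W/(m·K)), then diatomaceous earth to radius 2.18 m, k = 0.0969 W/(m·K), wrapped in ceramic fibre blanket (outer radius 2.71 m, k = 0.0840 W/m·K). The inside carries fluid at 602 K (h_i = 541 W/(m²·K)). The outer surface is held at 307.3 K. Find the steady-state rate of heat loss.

Treat each layer as a resistance in series:
  R_conv,in = 1/(4πr²h) = 1/(4π·1.40²·541) = 7.505×10^-5 K/W
  R_cast iron = (1/1.40 − 1/1.44)/(4πk) = 0.01984/(4π·53.7) = 2.940×10^-5 K/W
  R_diatomaceous earth = (1/1.44 − 1/2.18)/(4πk) = 0.2357/(4π·0.0969) = 0.1936 K/W
  R_ceramic fibre blanket = (1/2.18 − 1/2.71)/(4πk) = 0.08971/(4π·0.0840) = 0.08499 K/W
ΣR = 7.505×10^-5 + 2.940×10^-5 + 0.1936 + 0.08499 = 0.2787 K/W
Q = ΔT/ΣR = (602 K − 307.3 K)/0.2787 = 1060 W

Q = 1060 W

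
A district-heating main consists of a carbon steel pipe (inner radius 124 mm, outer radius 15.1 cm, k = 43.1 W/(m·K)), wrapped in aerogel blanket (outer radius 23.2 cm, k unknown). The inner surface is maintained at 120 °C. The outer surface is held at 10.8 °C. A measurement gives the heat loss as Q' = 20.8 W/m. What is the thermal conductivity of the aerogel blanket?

ΣR = ΔT/Q' = |120 − 10.8|/20.8 = 5.250 m·K/W
Known resistances:
  R'_carbon steel = ln(0.151/0.124)/(2πk) = 0.1970/(2π·43.1) = 7.275×10^-4 m·K/W
R_aerogel blanket = ΣR − ΣR_known = 5.250 − 7.275×10^-4 = 5.249 m·K/W
ln(r₂/r₁)/(2πk) = 5.249 ⇒ k = 0.4295/(2π·5.249) = 0.0130 W/m·K

k = 0.0130 W/m·K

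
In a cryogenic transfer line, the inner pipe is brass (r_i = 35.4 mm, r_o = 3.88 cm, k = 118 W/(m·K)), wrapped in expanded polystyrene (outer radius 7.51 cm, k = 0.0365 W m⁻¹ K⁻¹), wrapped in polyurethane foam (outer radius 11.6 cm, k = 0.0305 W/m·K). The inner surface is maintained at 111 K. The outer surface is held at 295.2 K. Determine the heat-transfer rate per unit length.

Resistance network (inner→outer):
  R'_brass = ln(0.0388/0.0354)/(2πk) = 0.09171/(2π·118) = 1.237×10^-4 m·K/W
  R'_expanded polystyrene = ln(0.0751/0.0388)/(2πk) = 0.6604/(2π·0.0365) = 2.880 m·K/W
  R'_polyurethane foam = ln(0.116/0.0751)/(2πk) = 0.4348/(2π·0.0305) = 2.269 m·K/W
ΣR = 1.237×10^-4 + 2.880 + 2.269 = 5.149 m·K/W
Q' = ΔT/ΣR = (111 K − 295.2 K)/5.149 = -35.8 W/m
(Negative Q' ⇒ heat flows inward; heat gain = 35.8 W/m.)

Q' = 35.8 W/m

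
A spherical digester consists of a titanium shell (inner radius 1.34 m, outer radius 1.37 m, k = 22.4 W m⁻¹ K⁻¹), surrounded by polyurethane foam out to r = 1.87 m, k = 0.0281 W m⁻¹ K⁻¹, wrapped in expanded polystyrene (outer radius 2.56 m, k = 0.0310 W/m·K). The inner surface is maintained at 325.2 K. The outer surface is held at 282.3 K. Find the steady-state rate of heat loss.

Resistance network (inner→outer):
  R_titanium = (1/1.34 − 1/1.37)/(4πk) = 0.01634/(4π·22.4) = 5.805×10^-5 K/W
  R_polyurethane foam = (1/1.37 − 1/1.87)/(4πk) = 0.1952/(4π·0.0281) = 0.5527 K/W
  R_expanded polystyrene = (1/1.87 − 1/2.56)/(4πk) = 0.1441/(4π·0.0310) = 0.3700 K/W
ΣR = 5.805×10^-5 + 0.5527 + 0.3700 = 0.9228 K/W
Q = ΔT/ΣR = (325.2 K − 282.3 K)/0.9228 = 46.5 W

Q = 46.5 W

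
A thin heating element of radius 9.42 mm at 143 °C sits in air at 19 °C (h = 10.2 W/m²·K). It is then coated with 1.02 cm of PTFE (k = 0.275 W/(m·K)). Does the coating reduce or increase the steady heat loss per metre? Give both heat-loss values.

Critical radius for a cylinder: r_cr = k/h = 0.0270 m = 2.70 cm.
Outer radius after coating: r₂ = 0.00942 + 0.0102 = 0.01962 m.
Since r₁ < r_cr and r₂ ≤ r_cr, the coating moves toward the maximum at r_cr — heat loss rises.
Bare: R = 1/(2πr₁h) = 1.656 m·K/W; Q = 124/1.656 = 74.9 W/m.
Coated: R = R_cond + R_conv = 1.220 m·K/W; Q = 124/1.220 = 102 W/m.

increases: 74.9 → 102 W/m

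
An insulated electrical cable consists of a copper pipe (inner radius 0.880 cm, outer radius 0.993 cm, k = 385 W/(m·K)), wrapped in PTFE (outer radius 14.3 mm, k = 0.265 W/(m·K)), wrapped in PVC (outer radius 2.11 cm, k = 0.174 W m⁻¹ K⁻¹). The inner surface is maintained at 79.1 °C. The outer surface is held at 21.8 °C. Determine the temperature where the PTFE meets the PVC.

T = 57.3 °C

Treat each layer as a resistance in series:
  R'_copper = ln(0.00993/0.00880)/(2πk) = 0.1208/(2π·385) = 4.994×10^-5 m·K/W
  R'_PTFE = ln(0.0143/0.00993)/(2πk) = 0.3647/(2π·0.265) = 0.2190 m·K/W
  R'_PVC = ln(0.0211/0.0143)/(2πk) = 0.3890/(2π·0.174) = 0.3558 m·K/W
ΣR = 4.994×10^-5 + 0.2190 + 0.3558 = 0.5748 m·K/W
Q' = ΔT/ΣR = (79.1 °C − 21.8 °C)/0.5748 = 99.69 W/m
From the inner boundary to the PTFE/PVC interface, ΣR_partial = 0.2190 m·K/W.
T_interface = T_in − Q'·ΣR_partial = 79.1 °C − (99.69)(0.2190) = 57.3 °C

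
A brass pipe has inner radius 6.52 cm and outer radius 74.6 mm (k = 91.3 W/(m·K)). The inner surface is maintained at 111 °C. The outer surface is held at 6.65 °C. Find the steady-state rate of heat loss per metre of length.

Q' = 444 kW/m

Q' = 2πk·ΔT/ln(r₂/r₁) = 2π × 91.3 × 104.35 / ln(0.0746/0.0652) = 4.44×10^5 W/m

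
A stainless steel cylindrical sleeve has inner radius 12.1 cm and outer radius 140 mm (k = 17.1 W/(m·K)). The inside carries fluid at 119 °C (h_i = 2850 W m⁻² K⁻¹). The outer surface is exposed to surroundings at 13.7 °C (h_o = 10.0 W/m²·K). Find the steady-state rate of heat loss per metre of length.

Series thermal resistances, inner to outer:
  R'_conv,in = 1/(2πr h) = 1/(2π·0.121·2850) = 4.615×10^-4 m·K/W
  R'_stainless steel = ln(0.140/0.121)/(2πk) = 0.1459/(2π·17.1) = 0.001357 m·K/W
  R'_conv,out = 1/(2πr h) = 1/(2π·0.140·10.0) = 0.1137 m·K/W
ΣR = 4.615×10^-4 + 0.001357 + 0.1137 = 0.1155 m·K/W
Q' = ΔT/ΣR = (119 °C − 13.7 °C)/0.1155 = 912 W/m

Q' = 912 W/m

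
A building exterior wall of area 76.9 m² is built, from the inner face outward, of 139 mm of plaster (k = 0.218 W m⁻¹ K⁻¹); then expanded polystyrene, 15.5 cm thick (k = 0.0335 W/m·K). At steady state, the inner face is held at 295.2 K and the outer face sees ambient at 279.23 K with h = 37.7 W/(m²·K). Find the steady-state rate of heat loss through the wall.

Q = 232 W

Treat each layer as a resistance in series:
  R_plaster = L/(kA) = 0.139/(0.218·76.9) = 0.008291 K/W
  R_expanded polystyrene = L/(kA) = 0.155/(0.0335·76.9) = 0.06017 K/W
  R_conv,out = 1/(hA) = 1/(37.7·76.9) = 3.449×10^-4 K/W
ΣR = 0.008291 + 0.06017 + 3.449×10^-4 = 0.06881 K/W
Q = ΔT/ΣR = (295.2 K − 279.23 K)/0.06881 = 232 W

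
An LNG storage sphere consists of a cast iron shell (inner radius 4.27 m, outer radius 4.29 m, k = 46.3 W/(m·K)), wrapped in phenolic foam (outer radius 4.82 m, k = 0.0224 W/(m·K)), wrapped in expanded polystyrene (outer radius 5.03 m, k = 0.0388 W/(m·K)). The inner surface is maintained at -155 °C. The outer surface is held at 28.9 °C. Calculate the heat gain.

Q = 1690 W

Treat each layer as a resistance in series:
  R_cast iron = (1/4.27 − 1/4.29)/(4πk) = 0.001092/(4π·46.3) = 1.877×10^-6 K/W
  R_phenolic foam = (1/4.29 − 1/4.82)/(4πk) = 0.02563/(4π·0.0224) = 0.09106 K/W
  R_expanded polystyrene = (1/4.82 − 1/5.03)/(4πk) = 0.008662/(4π·0.0388) = 0.01776 K/W
ΣR = 1.877×10^-6 + 0.09106 + 0.01776 = 0.1088 K/W
Q = ΔT/ΣR = (-155 °C − 28.9 °C)/0.1088 = -1690 W
(Negative Q ⇒ heat flows inward; heat gain = 1690 W.)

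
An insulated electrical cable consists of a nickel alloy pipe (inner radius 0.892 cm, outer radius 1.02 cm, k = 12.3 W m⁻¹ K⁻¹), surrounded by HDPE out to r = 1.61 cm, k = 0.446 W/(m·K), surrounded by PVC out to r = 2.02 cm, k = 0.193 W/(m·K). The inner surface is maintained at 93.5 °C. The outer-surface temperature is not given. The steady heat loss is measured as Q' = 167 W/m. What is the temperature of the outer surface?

Sum the resistances:
  R'_nickel alloy = ln(0.0102/0.00892)/(2πk) = 0.1341/(2π·12.3) = 0.001735 m·K/W
  R'_HDPE = ln(0.0161/0.0102)/(2πk) = 0.4564/(2π·0.446) = 0.1629 m·K/W
  R'_PVC = ln(0.0202/0.0161)/(2πk) = 0.2269/(2π·0.193) = 0.1871 m·K/W
ΣR = 0.3517 m·K/W
ΔT = Q'·ΣR = 167 × 0.3517 = 58.73 K
Heat flows outward, so T_out = T_in − ΔT = 93.5 − 58.73 = 34.8 °C

T_out = 34.8 °C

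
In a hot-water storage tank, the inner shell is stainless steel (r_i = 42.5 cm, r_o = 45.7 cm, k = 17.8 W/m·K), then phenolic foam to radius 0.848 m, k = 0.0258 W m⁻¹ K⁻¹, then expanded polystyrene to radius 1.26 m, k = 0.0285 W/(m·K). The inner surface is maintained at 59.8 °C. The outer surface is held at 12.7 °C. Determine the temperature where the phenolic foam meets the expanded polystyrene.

T = 24.8 °C

Resistance network (inner→outer):
  R_stainless steel = (1/0.425 − 1/0.457)/(4πk) = 0.1648/(4π·17.8) = 7.366×10^-4 K/W
  R_phenolic foam = (1/0.457 − 1/0.848)/(4πk) = 1.009/(4π·0.0258) = 3.112 K/W
  R_expanded polystyrene = (1/0.848 − 1/1.26)/(4πk) = 0.3856/(4π·0.0285) = 1.077 K/W
ΣR = 7.366×10^-4 + 3.112 + 1.077 = 4.190 K/W
Q = ΔT/ΣR = (59.8 °C − 12.7 °C)/4.190 = 11.24 W
From the inner boundary to the phenolic foam/expanded polystyrene interface, ΣR_partial = 3.113 K/W.
T_interface = T_in − Q·ΣR_partial = 59.8 °C − (11.24)(3.113) = 24.8 °C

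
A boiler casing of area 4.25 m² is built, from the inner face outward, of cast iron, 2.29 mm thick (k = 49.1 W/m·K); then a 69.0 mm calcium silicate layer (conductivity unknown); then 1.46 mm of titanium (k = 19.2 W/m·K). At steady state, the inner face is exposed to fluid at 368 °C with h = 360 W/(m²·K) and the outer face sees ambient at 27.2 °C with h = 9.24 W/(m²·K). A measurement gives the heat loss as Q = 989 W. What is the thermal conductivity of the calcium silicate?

k = 0.0510 W/m·K

ΣR = ΔT/Q = |368 − 27.2|/989 = 0.3446 K/W
Known resistances:
  R_conv,in = 1/(hA) = 1/(360·4.25) = 6.536×10^-4 K/W
  R_cast iron = L/(kA) = 0.00229/(49.1·4.25) = 1.097×10^-5 K/W
  R_titanium = L/(kA) = 0.00146/(19.2·4.25) = 1.789×10^-5 K/W
  R_conv,out = 1/(hA) = 1/(9.24·4.25) = 0.02546 K/W
R_calcium silicate = ΣR − ΣR_known = 0.3446 − 0.02614 = 0.3185 K/W
L/(kA) = 0.3185 ⇒ k = 0.0690/(0.3185·4.25) = 0.0510 W/m·K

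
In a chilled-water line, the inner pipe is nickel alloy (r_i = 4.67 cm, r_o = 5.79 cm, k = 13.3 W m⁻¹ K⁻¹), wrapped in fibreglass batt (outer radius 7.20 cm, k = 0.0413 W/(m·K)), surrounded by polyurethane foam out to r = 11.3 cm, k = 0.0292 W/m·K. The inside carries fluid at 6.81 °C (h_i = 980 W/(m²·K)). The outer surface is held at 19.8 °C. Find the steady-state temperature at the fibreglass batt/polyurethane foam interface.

Series thermal resistances, inner to outer:
  R'_conv,in = 1/(2πr h) = 1/(2π·0.0467·980) = 0.003478 m·K/W
  R'_nickel alloy = ln(0.0579/0.0467)/(2πk) = 0.2150/(2π·13.3) = 0.002572 m·K/W
  R'_fibreglass batt = ln(0.0720/0.0579)/(2πk) = 0.2179/(2π·0.0413) = 0.8399 m·K/W
  R'_polyurethane foam = ln(0.113/0.0720)/(2πk) = 0.4507/(2π·0.0292) = 2.457 m·K/W
ΣR = 0.003478 + 0.002572 + 0.8399 + 2.457 = 3.303 m·K/W
Q' = ΔT/ΣR = (6.81 °C − 19.8 °C)/3.303 = -3.933 W/m
From the inner boundary to the fibreglass batt/polyurethane foam interface, ΣR_partial = 0.8459 m·K/W.
T_interface = T_in − Q'·ΣR_partial = 6.81 °C − (-3.933)(0.8459) = 10.1 °C

T = 10.1 °C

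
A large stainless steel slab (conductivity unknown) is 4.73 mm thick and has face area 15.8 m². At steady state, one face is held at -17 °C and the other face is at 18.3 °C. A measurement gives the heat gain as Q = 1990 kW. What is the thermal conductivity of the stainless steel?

k = 16.9 W/m·K

ΣR = ΔT/Q = |-17 − 18.3|/1.99×10^6 = 1.774×10^-5 K/W
L/(kA) = 1.774×10^-5 ⇒ k = 0.00473/(1.774×10^-5·15.8) = 16.9 W/m·K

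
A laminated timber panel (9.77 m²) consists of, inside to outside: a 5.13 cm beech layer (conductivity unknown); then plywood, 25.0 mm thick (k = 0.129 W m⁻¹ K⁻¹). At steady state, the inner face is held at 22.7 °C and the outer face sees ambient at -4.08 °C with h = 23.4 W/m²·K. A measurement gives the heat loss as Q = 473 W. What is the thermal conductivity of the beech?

k = 0.162 W/m·K

ΣR = ΔT/Q = |22.7 − -4.08|/473 = 0.05662 K/W
Known resistances:
  R_plywood = L/(kA) = 0.0250/(0.129·9.77) = 0.01984 K/W
  R_conv,out = 1/(hA) = 1/(23.4·9.77) = 0.004374 K/W
R_beech = ΣR − ΣR_known = 0.05662 − 0.02421 = 0.03241 K/W
L/(kA) = 0.03241 ⇒ k = 0.0513/(0.03241·9.77) = 0.162 W/m·K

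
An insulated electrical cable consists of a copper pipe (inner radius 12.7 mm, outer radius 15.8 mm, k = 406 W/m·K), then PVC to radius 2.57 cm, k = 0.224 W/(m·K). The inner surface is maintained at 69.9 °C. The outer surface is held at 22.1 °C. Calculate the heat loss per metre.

Resistance network (inner→outer):
  R'_copper = ln(0.0158/0.0127)/(2πk) = 0.2184/(2π·406) = 8.562×10^-5 m·K/W
  R'_PVC = ln(0.0257/0.0158)/(2πk) = 0.4865/(2π·0.224) = 0.3457 m·K/W
ΣR = 8.562×10^-5 + 0.3457 = 0.3458 m·K/W
Q' = ΔT/ΣR = (69.9 °C − 22.1 °C)/0.3458 = 138 W/m

Q' = 138 W/m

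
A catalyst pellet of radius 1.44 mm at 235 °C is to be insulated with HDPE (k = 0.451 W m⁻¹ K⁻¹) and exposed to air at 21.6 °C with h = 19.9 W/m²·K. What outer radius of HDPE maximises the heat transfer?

For a sphere, r_cr = 2k_ins/h = 2·0.451/19.9 = 0.0453 m = 4.53 cm

r_cr = 4.53 cm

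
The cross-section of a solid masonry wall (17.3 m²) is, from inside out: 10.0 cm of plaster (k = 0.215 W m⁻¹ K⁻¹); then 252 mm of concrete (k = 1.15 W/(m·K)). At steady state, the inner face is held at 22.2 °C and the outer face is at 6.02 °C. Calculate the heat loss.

Q = 409 W

Series thermal resistances, inner to outer:
  R_plaster = L/(kA) = 0.100/(0.215·17.3) = 0.02689 K/W
  R_concrete = L/(kA) = 0.252/(1.15·17.3) = 0.01267 K/W
ΣR = 0.02689 + 0.01267 = 0.03956 K/W
Q = ΔT/ΣR = (22.2 °C − 6.02 °C)/0.03956 = 409 W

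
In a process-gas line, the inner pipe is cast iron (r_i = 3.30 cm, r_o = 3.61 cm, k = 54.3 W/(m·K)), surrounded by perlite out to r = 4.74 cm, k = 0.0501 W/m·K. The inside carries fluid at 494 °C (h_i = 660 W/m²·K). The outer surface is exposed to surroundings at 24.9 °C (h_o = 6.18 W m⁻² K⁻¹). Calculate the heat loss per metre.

Treat each layer as a resistance in series:
  R'_conv,in = 1/(2πr h) = 1/(2π·0.0330·660) = 0.007307 m·K/W
  R'_cast iron = ln(0.0361/0.0330)/(2πk) = 0.08979/(2π·54.3) = 2.632×10^-4 m·K/W
  R'_perlite = ln(0.0474/0.0361)/(2πk) = 0.2723/(2π·0.0501) = 0.8651 m·K/W
  R'_conv,out = 1/(2πr h) = 1/(2π·0.0474·6.18) = 0.5433 m·K/W
ΣR = 0.007307 + 2.632×10^-4 + 0.8651 + 0.5433 = 1.416 m·K/W
Q' = ΔT/ΣR = (494 °C − 24.9 °C)/1.416 = 331 W/m

Q' = 331 W/m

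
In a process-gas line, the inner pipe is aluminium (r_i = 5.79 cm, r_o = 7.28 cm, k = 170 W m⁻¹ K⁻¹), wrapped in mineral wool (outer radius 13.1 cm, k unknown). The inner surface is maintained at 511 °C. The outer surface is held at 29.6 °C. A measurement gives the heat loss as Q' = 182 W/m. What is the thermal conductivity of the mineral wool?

ΣR = ΔT/Q' = |511 − 29.6|/182 = 2.645 m·K/W
Known resistances:
  R'_aluminium = ln(0.0728/0.0579)/(2πk) = 0.2290/(2π·170) = 2.144×10^-4 m·K/W
R_mineral wool = ΣR − ΣR_known = 2.645 − 2.144×10^-4 = 2.645 m·K/W
ln(r₂/r₁)/(2πk) = 2.645 ⇒ k = 0.5875/(2π·2.645) = 0.0354 W/m·K

k = 0.0354 W/m·K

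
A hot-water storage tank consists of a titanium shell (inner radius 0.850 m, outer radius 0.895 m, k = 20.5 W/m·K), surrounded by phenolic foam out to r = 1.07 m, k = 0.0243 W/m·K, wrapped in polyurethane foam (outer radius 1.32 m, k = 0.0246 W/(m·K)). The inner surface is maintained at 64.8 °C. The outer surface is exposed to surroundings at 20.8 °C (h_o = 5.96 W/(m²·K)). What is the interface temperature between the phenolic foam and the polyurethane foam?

Series thermal resistances, inner to outer:
  R_titanium = (1/0.850 − 1/0.895)/(4πk) = 0.05915/(4π·20.5) = 2.296×10^-4 K/W
  R_phenolic foam = (1/0.895 − 1/1.07)/(4πk) = 0.1827/(4π·0.0243) = 0.5984 K/W
  R_polyurethane foam = (1/1.07 − 1/1.32)/(4πk) = 0.1770/(4π·0.0246) = 0.5726 K/W
  R_conv,out = 1/(4πr²h) = 1/(4π·1.32²·5.96) = 0.007663 K/W
ΣR = 2.296×10^-4 + 0.5984 + 0.5726 + 0.007663 = 1.179 K/W
Q = ΔT/ΣR = (64.8 °C − 20.8 °C)/1.179 = 37.32 W
From the inner boundary to the phenolic foam/polyurethane foam interface, ΣR_partial = 0.5986 K/W.
T_interface = T_in − Q·ΣR_partial = 64.8 °C − (37.32)(0.5986) = 42.5 °C

T = 42.5 °C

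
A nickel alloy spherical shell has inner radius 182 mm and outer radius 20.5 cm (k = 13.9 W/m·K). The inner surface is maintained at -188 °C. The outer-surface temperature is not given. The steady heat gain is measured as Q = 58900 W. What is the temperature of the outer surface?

Sum the resistances:
  R_nickel alloy = (1/0.182 − 1/0.205)/(4πk) = 0.6165/(4π·13.9) = 0.003529 K/W
ΣR = 0.003529 K/W
ΔT = Q·ΣR = 58900 × 0.003529 = 207.9 K
Heat flows inward, so T_out = T_in + ΔT = -188 + 207.9 = 19.9 °C

T_out = 19.9 °C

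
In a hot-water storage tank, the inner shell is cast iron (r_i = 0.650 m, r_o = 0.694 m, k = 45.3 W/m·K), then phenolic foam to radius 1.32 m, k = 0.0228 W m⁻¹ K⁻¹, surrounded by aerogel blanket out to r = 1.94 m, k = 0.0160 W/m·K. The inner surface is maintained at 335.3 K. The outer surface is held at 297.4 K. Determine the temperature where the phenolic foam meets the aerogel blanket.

Resistance network (inner→outer):
  R_cast iron = (1/0.650 − 1/0.694)/(4πk) = 0.09754/(4π·45.3) = 1.713×10^-4 K/W
  R_phenolic foam = (1/0.694 − 1/1.32)/(4πk) = 0.6833/(4π·0.0228) = 2.385 K/W
  R_aerogel blanket = (1/1.32 − 1/1.94)/(4πk) = 0.2421/(4π·0.0160) = 1.204 K/W
ΣR = 1.713×10^-4 + 2.385 + 1.204 = 3.589 K/W
Q = ΔT/ΣR = (335.3 K − 297.4 K)/3.589 = 10.56 W
From the inner boundary to the phenolic foam/aerogel blanket interface, ΣR_partial = 2.385 K/W.
T_interface = T_in − Q·ΣR_partial = 335.3 K − (10.56)(2.385) = 310.1 K

T = 310.1 K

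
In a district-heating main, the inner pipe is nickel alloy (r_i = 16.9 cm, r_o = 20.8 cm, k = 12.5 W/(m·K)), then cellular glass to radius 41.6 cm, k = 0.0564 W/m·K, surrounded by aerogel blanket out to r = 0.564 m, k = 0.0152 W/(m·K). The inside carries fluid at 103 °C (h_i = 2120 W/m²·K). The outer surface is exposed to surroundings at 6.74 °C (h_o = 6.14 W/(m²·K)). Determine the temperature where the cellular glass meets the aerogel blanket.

T = 66.7 °C

Resistance network (inner→outer):
  R'_conv,in = 1/(2πr h) = 1/(2π·0.169·2120) = 4.442×10^-4 m·K/W
  R'_nickel alloy = ln(0.208/0.169)/(2πk) = 0.2076/(2π·12.5) = 0.002644 m·K/W
  R'_cellular glass = ln(0.416/0.208)/(2πk) = 0.6931/(2π·0.0564) = 1.956 m·K/W
  R'_aerogel blanket = ln(0.564/0.416)/(2πk) = 0.3044/(2π·0.0152) = 3.187 m·K/W
  R'_conv,out = 1/(2πr h) = 1/(2π·0.564·6.14) = 0.04596 m·K/W
ΣR = 4.442×10^-4 + 0.002644 + 1.956 + 3.187 + 0.04596 = 5.192 m·K/W
Q' = ΔT/ΣR = (103 °C − 6.74 °C)/5.192 = 18.54 W/m
From the inner boundary to the cellular glass/aerogel blanket interface, ΣR_partial = 1.959 m·K/W.
T_interface = T_in − Q'·ΣR_partial = 103 °C − (18.54)(1.959) = 66.7 °C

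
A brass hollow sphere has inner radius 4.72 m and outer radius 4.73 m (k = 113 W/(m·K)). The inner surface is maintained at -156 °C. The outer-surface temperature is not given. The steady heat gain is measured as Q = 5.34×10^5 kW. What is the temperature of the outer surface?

T_out = 12.4 °C

Sum the resistances:
  R_brass = (1/4.72 − 1/4.73)/(4πk) = 4.479×10^-4/(4π·113) = 3.154×10^-7 K/W
ΣR = 3.154×10^-7 K/W
ΔT = Q·ΣR = 5.34×10^8 × 3.154×10^-7 = 168.4 K
Heat flows inward, so T_out = T_in + ΔT = -156 + 168.4 = 12.4 °C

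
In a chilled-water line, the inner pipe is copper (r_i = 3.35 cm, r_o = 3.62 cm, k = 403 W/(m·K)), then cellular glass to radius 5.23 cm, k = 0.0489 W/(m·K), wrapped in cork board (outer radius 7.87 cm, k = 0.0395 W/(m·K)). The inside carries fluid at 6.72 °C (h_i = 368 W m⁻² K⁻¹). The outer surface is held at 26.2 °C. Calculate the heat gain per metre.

Q' = 6.82 W/m

Series thermal resistances, inner to outer:
  R'_conv,in = 1/(2πr h) = 1/(2π·0.0335·368) = 0.01291 m·K/W
  R'_copper = ln(0.0362/0.0335)/(2πk) = 0.07751/(2π·403) = 3.061×10^-5 m·K/W
  R'_cellular glass = ln(0.0523/0.0362)/(2πk) = 0.3679/(2π·0.0489) = 1.198 m·K/W
  R'_cork board = ln(0.0787/0.0523)/(2πk) = 0.4086/(2π·0.0395) = 1.647 m·K/W
ΣR = 0.01291 + 3.061×10^-5 + 1.198 + 1.647 = 2.858 m·K/W
Q' = ΔT/ΣR = (6.72 °C − 26.2 °C)/2.858 = -6.82 W/m
(Negative Q' ⇒ heat flows inward; heat gain = 6.82 W/m.)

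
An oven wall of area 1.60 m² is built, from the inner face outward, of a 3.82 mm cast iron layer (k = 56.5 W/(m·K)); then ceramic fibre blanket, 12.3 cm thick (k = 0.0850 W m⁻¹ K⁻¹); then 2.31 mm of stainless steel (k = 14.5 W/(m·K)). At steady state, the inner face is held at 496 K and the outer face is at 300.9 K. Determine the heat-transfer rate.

Q = 216 W

Treat each layer as a resistance in series:
  R_cast iron = L/(kA) = 0.00382/(56.5·1.60) = 4.226×10^-5 K/W
  R_ceramic fibre blanket = L/(kA) = 0.123/(0.0850·1.60) = 0.9044 K/W
  R_stainless steel = L/(kA) = 0.00231/(14.5·1.60) = 9.957×10^-5 K/W
ΣR = 4.226×10^-5 + 0.9044 + 9.957×10^-5 = 0.9045 K/W
Q = ΔT/ΣR = (496 K − 300.9 K)/0.9045 = 216 W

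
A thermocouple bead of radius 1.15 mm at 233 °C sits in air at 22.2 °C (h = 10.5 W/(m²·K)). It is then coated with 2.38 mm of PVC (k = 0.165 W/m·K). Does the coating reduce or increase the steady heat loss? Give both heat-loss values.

Critical radius for a sphere: r_cr = 2k/h = 0.0314 m = 3.14 cm.
Outer radius after coating: r₂ = 0.00115 + 0.00238 = 0.00353 m.
Since r₁ < r_cr and r₂ ≤ r_cr, the coating moves toward the maximum at r_cr — heat loss rises.
Bare: R = 1/(4πr₁²h) = 5731 K/W; Q = 210.8/5731 = 0.0368 W.
Coated: R = R_cond + R_conv = 891.0 K/W; Q = 210.8/891.0 = 0.237 W.

increases: 0.0368 → 0.237 W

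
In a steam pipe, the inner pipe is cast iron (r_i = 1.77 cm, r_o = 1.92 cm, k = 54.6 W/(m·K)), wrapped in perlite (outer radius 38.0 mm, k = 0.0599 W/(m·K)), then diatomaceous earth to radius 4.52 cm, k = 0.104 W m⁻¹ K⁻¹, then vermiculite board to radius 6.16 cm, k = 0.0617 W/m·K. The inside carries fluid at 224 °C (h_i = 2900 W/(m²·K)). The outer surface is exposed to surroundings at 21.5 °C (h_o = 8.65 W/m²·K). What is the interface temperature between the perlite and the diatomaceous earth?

T = 108 °C

Treat each layer as a resistance in series:
  R'_conv,in = 1/(2πr h) = 1/(2π·0.0177·2900) = 0.003101 m·K/W
  R'_cast iron = ln(0.0192/0.0177)/(2πk) = 0.08135/(2π·54.6) = 2.371×10^-4 m·K/W
  R'_perlite = ln(0.0380/0.0192)/(2πk) = 0.6827/(2π·0.0599) = 1.814 m·K/W
  R'_diatomaceous earth = ln(0.0452/0.0380)/(2πk) = 0.1735/(2π·0.104) = 0.2655 m·K/W
  R'_vermiculite board = ln(0.0616/0.0452)/(2πk) = 0.3096/(2π·0.0617) = 0.7985 m·K/W
  R'_conv,out = 1/(2πr h) = 1/(2π·0.0616·8.65) = 0.2987 m·K/W
ΣR = 0.003101 + 2.371×10^-4 + 1.814 + 0.2655 + 0.7985 + 0.2987 = 3.180 m·K/W
Q' = ΔT/ΣR = (224 °C − 21.5 °C)/3.180 = 63.68 W/m
From the inner boundary to the perlite/diatomaceous earth interface, ΣR_partial = 1.817 m·K/W.
T_interface = T_in − Q'·ΣR_partial = 224 °C − (63.68)(1.817) = 108 °C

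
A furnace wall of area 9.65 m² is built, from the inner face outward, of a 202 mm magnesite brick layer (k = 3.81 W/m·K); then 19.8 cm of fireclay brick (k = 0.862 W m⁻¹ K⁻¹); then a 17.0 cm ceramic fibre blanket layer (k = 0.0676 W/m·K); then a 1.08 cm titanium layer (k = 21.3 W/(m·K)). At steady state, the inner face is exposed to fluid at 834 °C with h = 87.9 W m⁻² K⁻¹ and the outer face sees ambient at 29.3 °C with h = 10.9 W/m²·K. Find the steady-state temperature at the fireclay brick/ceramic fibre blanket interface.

T = 752 °C

Series thermal resistances, inner to outer:
  R_conv,in = 1/(hA) = 1/(87.9·9.65) = 0.001179 K/W
  R_magnesite brick = L/(kA) = 0.202/(3.81·9.65) = 0.005494 K/W
  R_fireclay brick = L/(kA) = 0.198/(0.862·9.65) = 0.02380 K/W
  R_ceramic fibre blanket = L/(kA) = 0.170/(0.0676·9.65) = 0.2606 K/W
  R_titanium = L/(kA) = 0.0108/(21.3·9.65) = 5.254×10^-5 K/W
  R_conv,out = 1/(hA) = 1/(10.9·9.65) = 0.009507 K/W
ΣR = 0.001179 + 0.005494 + 0.02380 + 0.2606 + 5.254×10^-5 + 0.009507 = 0.3006 K/W
Q = ΔT/ΣR = (834 °C − 29.3 °C)/0.3006 = 2677 W
From the inner boundary to the fireclay brick/ceramic fibre blanket interface, ΣR_partial = 0.03047 K/W.
T_interface = T_in − Q·ΣR_partial = 834 °C − (2677)(0.03047) = 752 °C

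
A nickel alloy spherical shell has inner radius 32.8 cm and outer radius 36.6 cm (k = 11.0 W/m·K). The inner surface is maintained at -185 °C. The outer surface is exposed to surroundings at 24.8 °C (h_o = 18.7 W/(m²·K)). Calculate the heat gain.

Q = 6160 W

Resistance network (inner→outer):
  R_nickel alloy = (1/0.328 − 1/0.366)/(4πk) = 0.3165/(4π·11.0) = 0.002290 K/W
  R_conv,out = 1/(4πr²h) = 1/(4π·0.366²·18.7) = 0.03177 K/W
ΣR = 0.002290 + 0.03177 = 0.03406 K/W
Q = ΔT/ΣR = (-185 °C − 24.8 °C)/0.03406 = -6160 W
(Negative Q ⇒ heat flows inward; heat gain = 6160 W.)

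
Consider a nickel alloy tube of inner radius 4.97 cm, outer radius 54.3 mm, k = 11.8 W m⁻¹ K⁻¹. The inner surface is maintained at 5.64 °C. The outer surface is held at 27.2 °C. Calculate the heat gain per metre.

Q' = 18.1 kW/m

Q' = 2πk·ΔT/ln(r₂/r₁) = 2π × 11.8 × 21.56 / ln(0.0543/0.0497) = 18100 W/m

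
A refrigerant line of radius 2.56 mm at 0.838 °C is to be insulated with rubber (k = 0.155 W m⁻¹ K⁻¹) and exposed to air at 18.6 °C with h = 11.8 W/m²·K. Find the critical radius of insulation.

r_cr = 1.31 cm

For a cylinder, r_cr = k_ins/h = 0.155/11.8 = 0.0131 m = 1.31 cm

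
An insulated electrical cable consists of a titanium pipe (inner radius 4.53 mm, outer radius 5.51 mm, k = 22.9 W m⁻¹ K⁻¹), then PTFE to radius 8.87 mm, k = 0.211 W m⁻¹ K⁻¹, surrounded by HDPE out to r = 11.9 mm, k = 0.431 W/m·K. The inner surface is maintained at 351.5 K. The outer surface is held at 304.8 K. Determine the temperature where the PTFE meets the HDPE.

Series thermal resistances, inner to outer:
  R'_titanium = ln(0.00551/0.00453)/(2πk) = 0.1958/(2π·22.9) = 0.001361 m·K/W
  R'_PTFE = ln(0.00887/0.00551)/(2πk) = 0.4761/(2π·0.211) = 0.3591 m·K/W
  R'_HDPE = ln(0.0119/0.00887)/(2πk) = 0.2939/(2π·0.431) = 0.1085 m·K/W
ΣR = 0.001361 + 0.3591 + 0.1085 = 0.4690 m·K/W
Q' = ΔT/ΣR = (351.5 K − 304.8 K)/0.4690 = 99.57 W/m
From the inner boundary to the PTFE/HDPE interface, ΣR_partial = 0.3605 m·K/W.
T_interface = T_in − Q'·ΣR_partial = 351.5 K − (99.57)(0.3605) = 315.6 K

T = 315.6 K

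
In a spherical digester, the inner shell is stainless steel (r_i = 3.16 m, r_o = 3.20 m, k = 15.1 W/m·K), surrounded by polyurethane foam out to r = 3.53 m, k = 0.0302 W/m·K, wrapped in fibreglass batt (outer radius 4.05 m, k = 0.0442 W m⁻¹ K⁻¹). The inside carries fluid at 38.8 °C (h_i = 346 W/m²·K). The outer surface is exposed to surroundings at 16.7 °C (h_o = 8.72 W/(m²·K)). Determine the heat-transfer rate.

Q = 154 W

Treat each layer as a resistance in series:
  R_conv,in = 1/(4πr²h) = 1/(4π·3.16²·346) = 2.303×10^-5 K/W
  R_stainless steel = (1/3.16 − 1/3.20)/(4πk) = 0.003956/(4π·15.1) = 2.085×10^-5 K/W
  R_polyurethane foam = (1/3.20 − 1/3.53)/(4πk) = 0.02921/(4π·0.0302) = 0.07698 K/W
  R_fibreglass batt = (1/3.53 − 1/4.05)/(4πk) = 0.03637/(4π·0.0442) = 0.06548 K/W
  R_conv,out = 1/(4πr²h) = 1/(4π·4.05²·8.72) = 5.564×10^-4 K/W
ΣR = 2.303×10^-5 + 2.085×10^-5 + 0.07698 + 0.06548 + 5.564×10^-4 = 0.1431 K/W
Q = ΔT/ΣR = (38.8 °C − 16.7 °C)/0.1431 = 154 W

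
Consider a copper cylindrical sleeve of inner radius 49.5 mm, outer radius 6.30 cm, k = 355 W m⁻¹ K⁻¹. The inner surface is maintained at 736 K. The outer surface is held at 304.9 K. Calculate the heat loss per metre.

Q' = 2πk·ΔT/ln(r₂/r₁) = 2π × 355 × 431.1 / ln(0.0630/0.0495) = 3.99×10^6 W/m

Q' = 3990 kW/m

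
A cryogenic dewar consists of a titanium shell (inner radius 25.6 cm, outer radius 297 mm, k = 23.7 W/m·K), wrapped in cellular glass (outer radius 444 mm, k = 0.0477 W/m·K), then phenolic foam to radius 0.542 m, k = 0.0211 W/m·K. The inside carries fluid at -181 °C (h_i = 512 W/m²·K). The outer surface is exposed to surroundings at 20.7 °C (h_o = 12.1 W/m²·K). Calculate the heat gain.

Q = 58.9 W

Treat each layer as a resistance in series:
  R_conv,in = 1/(4πr²h) = 1/(4π·0.256²·512) = 0.002372 K/W
  R_titanium = (1/0.256 − 1/0.297)/(4πk) = 0.5392/(4π·23.7) = 0.001811 K/W
  R_cellular glass = (1/0.297 − 1/0.444)/(4πk) = 1.115/(4π·0.0477) = 1.860 K/W
  R_phenolic foam = (1/0.444 − 1/0.542)/(4πk) = 0.4072/(4π·0.0211) = 1.536 K/W
  R_conv,out = 1/(4πr²h) = 1/(4π·0.542²·12.1) = 0.02239 K/W
ΣR = 0.002372 + 0.001811 + 1.860 + 1.536 + 0.02239 = 3.423 K/W
Q = ΔT/ΣR = (-181 °C − 20.7 °C)/3.423 = -58.9 W
(Negative Q ⇒ heat flows inward; heat gain = 58.9 W.)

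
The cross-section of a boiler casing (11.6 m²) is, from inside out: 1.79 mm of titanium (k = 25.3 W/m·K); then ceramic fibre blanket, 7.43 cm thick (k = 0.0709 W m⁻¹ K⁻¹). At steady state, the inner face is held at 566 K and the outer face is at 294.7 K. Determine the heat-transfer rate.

Q = 3.00 kW

Resistance network (inner→outer):
  R_titanium = L/(kA) = 0.00179/(25.3·11.6) = 6.099×10^-6 K/W
  R_ceramic fibre blanket = L/(kA) = 0.0743/(0.0709·11.6) = 0.09034 K/W
ΣR = 6.099×10^-6 + 0.09034 = 0.09035 K/W
Q = ΔT/ΣR = (566 K − 294.7 K)/0.09035 = 3000 W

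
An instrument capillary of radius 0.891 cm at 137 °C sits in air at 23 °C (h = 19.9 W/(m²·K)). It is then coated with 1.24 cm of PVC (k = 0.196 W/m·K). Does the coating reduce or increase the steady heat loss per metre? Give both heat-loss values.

Critical radius for a cylinder: r_cr = k/h = 0.00985 m = 0.985 cm.
Outer radius after coating: r₂ = 0.00891 + 0.0124 = 0.02131 m.
r₁ < r_cr < r₂: heat loss rises to a maximum at r_cr then falls. Whether the coating helps depends on whether Q(r₂) has dropped back below Q(r₁).
Bare: R = 1/(2πr₁h) = 0.8976 m·K/W; Q = 114/0.8976 = 127 W/m.
Coated: R = R_cond + R_conv = 1.083 m·K/W; Q = 114/1.083 = 105 W/m.

reduces: 127 → 105 W/m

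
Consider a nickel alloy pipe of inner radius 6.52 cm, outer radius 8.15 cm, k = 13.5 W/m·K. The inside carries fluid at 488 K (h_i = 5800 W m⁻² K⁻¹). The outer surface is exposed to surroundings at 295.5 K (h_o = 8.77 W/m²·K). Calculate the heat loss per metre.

Q' = 853 W/m

Resistance network (inner→outer):
  R'_conv,in = 1/(2πr h) = 1/(2π·0.0652·5800) = 4.209×10^-4 m·K/W
  R'_nickel alloy = ln(0.0815/0.0652)/(2πk) = 0.2231/(2π·13.5) = 0.002631 m·K/W
  R'_conv,out = 1/(2πr h) = 1/(2π·0.0815·8.77) = 0.2227 m·K/W
ΣR = 4.209×10^-4 + 0.002631 + 0.2227 = 0.2258 m·K/W
Q' = ΔT/ΣR = (488 K − 295.5 K)/0.2258 = 853 W/m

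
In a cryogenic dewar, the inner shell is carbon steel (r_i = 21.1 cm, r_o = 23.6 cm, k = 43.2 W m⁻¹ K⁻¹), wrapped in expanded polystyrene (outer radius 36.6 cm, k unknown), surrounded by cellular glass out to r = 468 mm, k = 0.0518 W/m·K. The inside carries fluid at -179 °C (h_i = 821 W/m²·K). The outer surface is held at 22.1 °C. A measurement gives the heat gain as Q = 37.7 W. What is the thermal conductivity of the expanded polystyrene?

ΣR = ΔT/Q = |-179 − 22.1|/37.7 = 5.334 K/W
Known resistances:
  R_conv,in = 1/(4πr²h) = 1/(4π·0.211²·821) = 0.002177 K/W
  R_carbon steel = (1/0.211 − 1/0.236)/(4πk) = 0.5020/(4π·43.2) = 9.248×10^-4 K/W
  R_cellular glass = (1/0.366 − 1/0.468)/(4πk) = 0.5955/(4π·0.0518) = 0.9148 K/W
R_expanded polystyrene = ΣR − ΣR_known = 5.334 − 0.9179 = 4.416 K/W
(1/r₁−1/r₂)/(4πk) = 4.416 ⇒ k = 1.505/(4π·4.416) = 0.0271 W/m·K

k = 0.0271 W/m·K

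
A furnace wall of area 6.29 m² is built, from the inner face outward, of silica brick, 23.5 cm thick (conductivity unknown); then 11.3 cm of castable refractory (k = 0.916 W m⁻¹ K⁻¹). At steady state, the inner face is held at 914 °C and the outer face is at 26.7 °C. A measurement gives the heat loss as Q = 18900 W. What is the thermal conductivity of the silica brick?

k = 1.37 W/m·K

ΣR = ΔT/Q = |914 − 26.7|/18900 = 0.04695 K/W
Known resistances:
  R_castable refractory = L/(kA) = 0.113/(0.916·6.29) = 0.01961 K/W
R_silica brick = ΣR − ΣR_known = 0.04695 − 0.01961 = 0.02734 K/W
L/(kA) = 0.02734 ⇒ k = 0.235/(0.02734·6.29) = 1.37 W/m·K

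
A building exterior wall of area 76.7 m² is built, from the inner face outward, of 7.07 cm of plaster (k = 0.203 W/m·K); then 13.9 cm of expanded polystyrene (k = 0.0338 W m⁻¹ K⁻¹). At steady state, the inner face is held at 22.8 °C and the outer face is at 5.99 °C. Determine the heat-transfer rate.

Q = 289 W

Series thermal resistances, inner to outer:
  R_plaster = L/(kA) = 0.0707/(0.203·76.7) = 0.004541 K/W
  R_expanded polystyrene = L/(kA) = 0.139/(0.0338·76.7) = 0.05362 K/W
ΣR = 0.004541 + 0.05362 = 0.05816 K/W
Q = ΔT/ΣR = (22.8 °C − 5.99 °C)/0.05816 = 289 W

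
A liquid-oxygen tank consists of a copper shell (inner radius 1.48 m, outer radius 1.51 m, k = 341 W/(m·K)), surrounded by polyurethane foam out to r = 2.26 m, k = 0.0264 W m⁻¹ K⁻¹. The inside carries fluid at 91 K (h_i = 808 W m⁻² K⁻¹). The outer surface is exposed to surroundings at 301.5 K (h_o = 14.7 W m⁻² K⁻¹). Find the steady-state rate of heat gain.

Q = 317 W

Resistance network (inner→outer):
  R_conv,in = 1/(4πr²h) = 1/(4π·1.48²·808) = 4.496×10^-5 K/W
  R_copper = (1/1.48 − 1/1.51)/(4πk) = 0.01342/(4π·341) = 3.133×10^-6 K/W
  R_polyurethane foam = (1/1.51 − 1/2.26)/(4πk) = 0.2198/(4π·0.0264) = 0.6625 K/W
  R_conv,out = 1/(4πr²h) = 1/(4π·2.26²·14.7) = 0.001060 K/W
ΣR = 4.496×10^-5 + 3.133×10^-6 + 0.6625 + 0.001060 = 0.6636 K/W
Q = ΔT/ΣR = (91 K − 301.5 K)/0.6636 = -317 W
(Negative Q ⇒ heat flows inward; heat gain = 317 W.)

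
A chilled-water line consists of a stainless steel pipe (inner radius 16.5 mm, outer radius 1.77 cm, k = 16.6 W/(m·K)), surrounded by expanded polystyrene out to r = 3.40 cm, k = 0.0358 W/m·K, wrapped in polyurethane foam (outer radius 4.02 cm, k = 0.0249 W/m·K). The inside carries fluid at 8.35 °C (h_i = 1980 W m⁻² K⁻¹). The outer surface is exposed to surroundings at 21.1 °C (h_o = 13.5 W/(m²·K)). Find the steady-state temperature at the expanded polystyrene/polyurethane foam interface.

T = 17.0 °C

Resistance network (inner→outer):
  R'_conv,in = 1/(2πr h) = 1/(2π·0.0165·1980) = 0.004872 m·K/W
  R'_stainless steel = ln(0.0177/0.0165)/(2πk) = 0.07020/(2π·16.6) = 6.731×10^-4 m·K/W
  R'_expanded polystyrene = ln(0.0340/0.0177)/(2πk) = 0.6528/(2π·0.0358) = 2.902 m·K/W
  R'_polyurethane foam = ln(0.0402/0.0340)/(2πk) = 0.1675/(2π·0.0249) = 1.071 m·K/W
  R'_conv,out = 1/(2πr h) = 1/(2π·0.0402·13.5) = 0.2933 m·K/W
ΣR = 0.004872 + 6.731×10^-4 + 2.902 + 1.071 + 0.2933 = 4.272 m·K/W
Q' = ΔT/ΣR = (8.35 °C − 21.1 °C)/4.272 = -2.985 W/m
From the inner boundary to the expanded polystyrene/polyurethane foam interface, ΣR_partial = 2.908 m·K/W.
T_interface = T_in − Q'·ΣR_partial = 8.35 °C − (-2.985)(2.908) = 17.0 °C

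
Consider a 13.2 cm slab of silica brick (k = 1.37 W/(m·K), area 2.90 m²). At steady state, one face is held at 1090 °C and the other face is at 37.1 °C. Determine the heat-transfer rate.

Q = kA·ΔT/L = 1.37 × 2.90 × |1090 °C − 37.1 °C| / 0.132 = 31700 W

Q = 31.7 kW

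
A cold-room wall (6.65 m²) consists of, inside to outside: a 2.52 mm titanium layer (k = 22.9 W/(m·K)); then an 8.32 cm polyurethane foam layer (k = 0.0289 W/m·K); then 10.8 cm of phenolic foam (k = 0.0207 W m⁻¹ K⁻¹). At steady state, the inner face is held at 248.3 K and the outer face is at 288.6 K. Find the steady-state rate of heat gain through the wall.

Q = 33.1 W

Treat each layer as a resistance in series:
  R_titanium = L/(kA) = 0.00252/(22.9·6.65) = 1.655×10^-5 K/W
  R_polyurethane foam = L/(kA) = 0.0832/(0.0289·6.65) = 0.4329 K/W
  R_phenolic foam = L/(kA) = 0.108/(0.0207·6.65) = 0.7846 K/W
ΣR = 1.655×10^-5 + 0.4329 + 0.7846 = 1.218 K/W
Q = ΔT/ΣR = (248.3 K − 288.6 K)/1.218 = -33.1 W
(Negative Q ⇒ heat flows inward; heat gain = 33.1 W.)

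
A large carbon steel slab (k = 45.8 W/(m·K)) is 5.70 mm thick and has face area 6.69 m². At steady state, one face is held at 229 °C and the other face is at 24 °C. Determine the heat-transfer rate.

Q = 11000 kW

Q = kA·ΔT/L = 45.8 × 6.69 × |229 °C − 24 °C| / 0.00570 = 1.10×10^7 W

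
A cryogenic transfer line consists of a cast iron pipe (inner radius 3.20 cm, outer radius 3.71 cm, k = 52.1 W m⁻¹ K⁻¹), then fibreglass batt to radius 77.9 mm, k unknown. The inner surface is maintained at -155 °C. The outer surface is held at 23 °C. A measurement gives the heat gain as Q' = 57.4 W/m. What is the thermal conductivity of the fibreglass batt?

k = 0.0381 W/m·K

ΣR = ΔT/Q' = |-155 − 23|/57.4 = 3.101 m·K/W
Known resistances:
  R'_cast iron = ln(0.0371/0.0320)/(2πk) = 0.1479/(2π·52.1) = 4.517×10^-4 m·K/W
R_fibreglass batt = ΣR − ΣR_known = 3.101 − 4.517×10^-4 = 3.101 m·K/W
ln(r₂/r₁)/(2πk) = 3.101 ⇒ k = 0.7418/(2π·3.101) = 0.0381 W/m·K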